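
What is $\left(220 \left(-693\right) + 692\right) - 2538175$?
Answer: $-2689943$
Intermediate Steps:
$\left(220 \left(-693\right) + 692\right) - 2538175 = \left(-152460 + 692\right) - 2538175 = -151768 - 2538175 = -2689943$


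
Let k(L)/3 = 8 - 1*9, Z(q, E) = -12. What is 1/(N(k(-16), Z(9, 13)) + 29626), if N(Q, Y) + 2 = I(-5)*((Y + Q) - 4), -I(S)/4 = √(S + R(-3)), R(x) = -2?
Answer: 529/15671818 - 19*I*√7/219405452 ≈ 3.3755e-5 - 2.2912e-7*I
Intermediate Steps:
I(S) = -4*√(-2 + S) (I(S) = -4*√(S - 2) = -4*√(-2 + S))
k(L) = -3 (k(L) = 3*(8 - 1*9) = 3*(8 - 9) = 3*(-1) = -3)
N(Q, Y) = -2 - 4*I*√7*(-4 + Q + Y) (N(Q, Y) = -2 + (-4*√(-2 - 5))*((Y + Q) - 4) = -2 + (-4*I*√7)*((Q + Y) - 4) = -2 + (-4*I*√7)*(-4 + Q + Y) = -2 - 4*I*√7*(-4 + Q + Y))
1/(N(k(-16), Z(9, 13)) + 29626) = 1/((-2 + 16*I*√7 - 4*I*(-3)*√7 - 4*I*(-12)*√7) + 29626) = 1/((-2 + 16*I*√7 + 12*I*√7 + 48*I*√7) + 29626) = 1/((-2 + 76*I*√7) + 29626) = 1/(29624 + 76*I*√7)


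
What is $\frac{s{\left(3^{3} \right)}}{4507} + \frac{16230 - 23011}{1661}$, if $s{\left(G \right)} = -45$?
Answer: $- \frac{30636712}{7486127} \approx -4.0925$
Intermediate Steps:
$\frac{s{\left(3^{3} \right)}}{4507} + \frac{16230 - 23011}{1661} = - \frac{45}{4507} + \frac{16230 - 23011}{1661} = \left(-45\right) \frac{1}{4507} + \left(16230 - 23011\right) \frac{1}{1661} = - \frac{45}{4507} - \frac{6781}{1661} = - \frac{30636712}{7486127}$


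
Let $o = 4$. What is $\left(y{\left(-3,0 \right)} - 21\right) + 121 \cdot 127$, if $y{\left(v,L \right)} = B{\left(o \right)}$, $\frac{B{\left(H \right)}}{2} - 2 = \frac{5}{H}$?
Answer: $\frac{30705}{2} \approx 15353.0$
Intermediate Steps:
$B{\left(H \right)} = 4 + \frac{10}{H}$ ($B{\left(H \right)} = 4 + 2 \frac{5}{H} = 4 + \frac{10}{H}$)
$y{\left(v,L \right)} = \frac{13}{2}$ ($y{\left(v,L \right)} = 4 + \frac{10}{4} = 4 + 10 \cdot \frac{1}{4} = 4 + \frac{5}{2} = \frac{13}{2}$)
$\left(y{\left(-3,0 \right)} - 21\right) + 121 \cdot 127 = \left(\frac{13}{2} - 21\right) + 121 \cdot 127 = \left(\frac{13}{2} - 21\right) + 15367 = - \frac{29}{2} + 15367 = \frac{30705}{2}$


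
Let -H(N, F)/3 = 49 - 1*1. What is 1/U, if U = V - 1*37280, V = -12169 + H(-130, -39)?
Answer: -1/49593 ≈ -2.0164e-5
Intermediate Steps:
H(N, F) = -144 (H(N, F) = -3*(49 - 1*1) = -3*(49 - 1) = -3*48 = -144)
V = -12313 (V = -12169 - 144 = -12313)
U = -49593 (U = -12313 - 1*37280 = -12313 - 37280 = -49593)
1/U = 1/(-49593) = -1/49593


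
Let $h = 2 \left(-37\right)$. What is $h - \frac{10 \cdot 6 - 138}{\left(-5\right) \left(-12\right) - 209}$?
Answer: $- \frac{11104}{149} \approx -74.523$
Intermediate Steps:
$h = -74$
$h - \frac{10 \cdot 6 - 138}{\left(-5\right) \left(-12\right) - 209} = -74 - \frac{10 \cdot 6 - 138}{\left(-5\right) \left(-12\right) - 209} = -74 - \frac{60 - 138}{60 - 209} = -74 - - \frac{78}{-149} = -74 - \left(-78\right) \left(- \frac{1}{149}\right) = -74 - \frac{78}{149} = - \frac{11104}{149}$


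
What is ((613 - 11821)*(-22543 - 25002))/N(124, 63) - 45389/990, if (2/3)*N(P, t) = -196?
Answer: -87928143461/48510 ≈ -1.8126e+6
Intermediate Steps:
N(P, t) = -294 (N(P, t) = (3/2)*(-196) = -294)
((613 - 11821)*(-22543 - 25002))/N(124, 63) - 45389/990 = ((613 - 11821)*(-22543 - 25002))/(-294) - 45389/990 = -11208*(-47545)*(-1/294) - 45389*1/990 = 532884360*(-1/294) - 45389/990 = -88814060/49 - 45389/990 = -87928143461/48510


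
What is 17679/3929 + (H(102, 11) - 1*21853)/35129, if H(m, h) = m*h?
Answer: 539593492/138021841 ≈ 3.9095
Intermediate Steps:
H(m, h) = h*m
17679/3929 + (H(102, 11) - 1*21853)/35129 = 17679/3929 + (11*102 - 1*21853)/35129 = 17679*(1/3929) + (1122 - 21853)*(1/35129) = 17679/3929 - 20731*1/35129 = 17679/3929 - 20731/35129 = 539593492/138021841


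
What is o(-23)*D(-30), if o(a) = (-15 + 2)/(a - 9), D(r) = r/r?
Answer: 13/32 ≈ 0.40625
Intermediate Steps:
D(r) = 1
o(a) = -13/(-9 + a)
o(-23)*D(-30) = -13/(-9 - 23)*1 = -13/(-32)*1 = -13*(-1/32)*1 = (13/32)*1 = 13/32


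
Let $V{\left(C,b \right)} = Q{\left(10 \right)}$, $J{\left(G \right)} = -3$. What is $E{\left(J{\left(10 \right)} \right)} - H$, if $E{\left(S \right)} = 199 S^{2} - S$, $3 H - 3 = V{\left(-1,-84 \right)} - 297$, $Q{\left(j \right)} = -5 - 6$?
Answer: $\frac{5687}{3} \approx 1895.7$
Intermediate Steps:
$Q{\left(j \right)} = -11$ ($Q{\left(j \right)} = -5 - 6 = -11$)
$V{\left(C,b \right)} = -11$
$H = - \frac{305}{3}$ ($H = 1 + \frac{-11 - 297}{3} = 1 + \frac{1}{3} \left(-308\right) = 1 - \frac{308}{3} = - \frac{305}{3} \approx -101.67$)
$E{\left(S \right)} = - S + 199 S^{2}$
$E{\left(J{\left(10 \right)} \right)} - H = - 3 \left(-1 + 199 \left(-3\right)\right) - - \frac{305}{3} = - 3 \left(-1 - 597\right) + \frac{305}{3} = \left(-3\right) \left(-598\right) + \frac{305}{3} = 1794 + \frac{305}{3} = \frac{5687}{3}$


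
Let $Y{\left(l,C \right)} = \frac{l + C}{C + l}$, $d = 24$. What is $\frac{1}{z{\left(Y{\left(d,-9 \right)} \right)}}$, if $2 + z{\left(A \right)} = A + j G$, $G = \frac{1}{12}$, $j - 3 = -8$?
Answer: $- \frac{12}{17} \approx -0.70588$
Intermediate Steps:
$j = -5$ ($j = 3 - 8 = -5$)
$G = \frac{1}{12} \approx 0.083333$
$Y{\left(l,C \right)} = 1$ ($Y{\left(l,C \right)} = \frac{C + l}{C + l} = 1$)
$z{\left(A \right)} = - \frac{29}{12} + A$ ($z{\left(A \right)} = -2 + \left(A - \frac{5}{12}\right) = -2 + \left(- \frac{5}{12} + A\right) = - \frac{29}{12} + A$)
$\frac{1}{z{\left(Y{\left(d,-9 \right)} \right)}} = \frac{1}{- \frac{29}{12} + 1} = \frac{1}{- \frac{17}{12}} = - \frac{12}{17}$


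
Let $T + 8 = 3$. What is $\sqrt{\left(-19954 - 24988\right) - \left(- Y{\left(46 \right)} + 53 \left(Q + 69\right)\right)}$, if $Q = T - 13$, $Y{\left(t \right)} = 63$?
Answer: $i \sqrt{47582} \approx 218.13 i$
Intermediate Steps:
$T = -5$ ($T = -8 + 3 = -5$)
$Q = -18$ ($Q = -5 - 13 = -18$)
$\sqrt{\left(-19954 - 24988\right) - \left(- Y{\left(46 \right)} + 53 \left(Q + 69\right)\right)} = \sqrt{\left(-19954 - 24988\right) + \left(- 53 \left(-18 + 69\right) + 63\right)} = \sqrt{\left(-19954 - 24988\right) + \left(\left(-53\right) 51 + 63\right)} = \sqrt{-44942 + \left(-2703 + 63\right)} = \sqrt{-44942 - 2640} = \sqrt{-47582} = i \sqrt{47582}$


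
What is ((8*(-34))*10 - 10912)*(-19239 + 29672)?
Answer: -142222656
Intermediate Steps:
((8*(-34))*10 - 10912)*(-19239 + 29672) = (-272*10 - 10912)*10433 = (-2720 - 10912)*10433 = -13632*10433 = -142222656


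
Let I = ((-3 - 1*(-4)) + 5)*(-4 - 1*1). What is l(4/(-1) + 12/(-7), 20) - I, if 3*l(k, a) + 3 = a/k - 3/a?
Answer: 1667/60 ≈ 27.783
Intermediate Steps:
l(k, a) = -1 - 1/a + a/(3*k) (l(k, a) = -1 + (a/k - 3/a)/3 = -1 + (-3/a + a/k)/3 = -1 + (-1/a + a/(3*k)) = -1 - 1/a + a/(3*k))
I = -30 (I = ((-3 + 4) + 5)*(-4 - 1) = (1 + 5)*(-5) = 6*(-5) = -30)
l(4/(-1) + 12/(-7), 20) - I = (-1 - 1/20 + (⅓)*20/(4/(-1) + 12/(-7))) - 1*(-30) = (-1 - 1*1/20 + (⅓)*20/(4*(-1) + 12*(-⅐))) + 30 = (-1 - 1/20 + (⅓)*20/(-4 - 12/7)) + 30 = (-1 - 1/20 + (⅓)*20/(-40/7)) + 30 = (-1 - 1/20 + (⅓)*20*(-7/40)) + 30 = (-1 - 1/20 - 7/6) + 30 = -133/60 + 30 = 1667/60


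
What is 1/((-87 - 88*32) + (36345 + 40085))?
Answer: 1/73527 ≈ 1.3600e-5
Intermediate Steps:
1/((-87 - 88*32) + (36345 + 40085)) = 1/((-87 - 2816) + 76430) = 1/(-2903 + 76430) = 1/73527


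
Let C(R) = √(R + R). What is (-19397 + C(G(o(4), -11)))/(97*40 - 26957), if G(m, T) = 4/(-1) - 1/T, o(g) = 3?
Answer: 19397/23077 - I*√946/253847 ≈ 0.84053 - 0.00012116*I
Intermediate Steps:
G(m, T) = -4 - 1/T (G(m, T) = 4*(-1) - 1/T = -4 - 1/T)
C(R) = √2*√R (C(R) = √(2*R) = √2*√R)
(-19397 + C(G(o(4), -11)))/(97*40 - 26957) = (-19397 + √2*√(-4 - 1/(-11)))/(97*40 - 26957) = (-19397 + √2*√(-4 - 1*(-1/11)))/(3880 - 26957) = (-19397 + √2*√(-4 + 1/11))/(-23077) = (-19397 + √2*√(-43/11))*(-1/23077) = (-19397 + √2*(I*√473/11))*(-1/23077) = (-19397 + I*√946/11)*(-1/23077) = 19397/23077 - I*√946/253847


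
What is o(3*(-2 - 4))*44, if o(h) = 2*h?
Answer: -1584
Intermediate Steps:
o(3*(-2 - 4))*44 = (2*(3*(-2 - 4)))*44 = (2*(3*(-6)))*44 = (2*(-18))*44 = -36*44 = -1584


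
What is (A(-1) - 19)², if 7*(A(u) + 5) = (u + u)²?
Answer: 26896/49 ≈ 548.90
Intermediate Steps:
A(u) = -5 + 4*u²/7 (A(u) = -5 + (u + u)²/7 = -5 + (2*u)²/7 = -5 + (4*u²)/7 = -5 + 4*u²/7)
(A(-1) - 19)² = ((-5 + (4/7)*(-1)²) - 19)² = ((-5 + (4/7)*1) - 19)² = ((-5 + 4/7) - 19)² = (-31/7 - 19)² = (-164/7)² = 26896/49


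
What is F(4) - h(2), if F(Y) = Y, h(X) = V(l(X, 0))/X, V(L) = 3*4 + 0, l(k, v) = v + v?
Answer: -2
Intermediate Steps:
l(k, v) = 2*v
V(L) = 12 (V(L) = 12 + 0 = 12)
h(X) = 12/X
F(4) - h(2) = 4 - 12/2 = 4 - 1*6 = 4 - 6 = -2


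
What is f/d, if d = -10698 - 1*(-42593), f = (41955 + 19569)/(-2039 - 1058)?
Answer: -61524/98778815 ≈ -0.00062285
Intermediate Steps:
f = -61524/3097 (f = 61524/(-3097) = 61524*(-1/3097) = -61524/3097 ≈ -19.866)
d = 31895 (d = -10698 + 42593 = 31895)
f/d = -61524/3097/31895 = -61524/3097*1/31895 = -61524/98778815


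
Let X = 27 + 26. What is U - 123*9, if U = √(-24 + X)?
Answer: -1107 + √29 ≈ -1101.6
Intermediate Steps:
X = 53
U = √29 (U = √(-24 + 53) = √29 ≈ 5.3852)
U - 123*9 = √29 - 123*9 = √29 - 1107 = -1107 + √29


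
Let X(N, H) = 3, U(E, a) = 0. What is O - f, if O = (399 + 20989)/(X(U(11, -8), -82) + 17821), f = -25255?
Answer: 112541627/4456 ≈ 25256.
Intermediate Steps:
O = 5347/4456 (O = (399 + 20989)/(3 + 17821) = 21388/17824 = 21388*(1/17824) = 5347/4456 ≈ 1.2000)
O - f = 5347/4456 - 1*(-25255) = 5347/4456 + 25255 = 112541627/4456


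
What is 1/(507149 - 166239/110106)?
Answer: 4078/2068147465 ≈ 1.9718e-6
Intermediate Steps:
1/(507149 - 166239/110106) = 1/(507149 - 166239*1/110106) = 1/(507149 - 6157/4078) = 1/(2068147465/4078) = 4078/2068147465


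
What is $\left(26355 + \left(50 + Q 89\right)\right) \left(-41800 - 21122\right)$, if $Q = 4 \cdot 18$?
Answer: $-2064659586$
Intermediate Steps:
$Q = 72$
$\left(26355 + \left(50 + Q 89\right)\right) \left(-41800 - 21122\right) = \left(26355 + \left(50 + 72 \cdot 89\right)\right) \left(-41800 - 21122\right) = \left(26355 + \left(50 + 6408\right)\right) \left(-62922\right) = \left(26355 + 6458\right) \left(-62922\right) = 32813 \left(-62922\right) = -2064659586$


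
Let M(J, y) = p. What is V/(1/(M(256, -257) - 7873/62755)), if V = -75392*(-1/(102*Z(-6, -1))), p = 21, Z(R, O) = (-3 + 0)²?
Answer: 49381081472/28804545 ≈ 1714.3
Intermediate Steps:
Z(R, O) = 9 (Z(R, O) = (-3)² = 9)
M(J, y) = 21
V = 37696/459 (V = -75392/((3*9)*(-34)) = -75392/(27*(-34)) = -75392/(-918) = -75392*(-1/918) = 37696/459 ≈ 82.126)
V/(1/(M(256, -257) - 7873/62755)) = 37696/(459*(1/(21 - 7873/62755))) = 37696/(459*(1/(1309982/62755))) = 37696/(459*(62755/1309982)) = (37696/459)*(1309982/62755) = 49381081472/28804545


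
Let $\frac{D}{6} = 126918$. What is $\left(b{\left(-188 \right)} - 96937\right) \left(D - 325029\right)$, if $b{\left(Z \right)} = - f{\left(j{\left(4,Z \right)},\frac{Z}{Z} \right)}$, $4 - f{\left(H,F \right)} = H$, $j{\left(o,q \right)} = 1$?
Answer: $-42312274260$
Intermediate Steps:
$D = 761508$ ($D = 6 \cdot 126918 = 761508$)
$f{\left(H,F \right)} = 4 - H$
$b{\left(Z \right)} = -3$ ($b{\left(Z \right)} = - (4 - 1) = \left(-1\right) 3 = -3$)
$\left(b{\left(-188 \right)} - 96937\right) \left(D - 325029\right) = \left(-3 - 96937\right) \left(761508 - 325029\right) = \left(-96940\right) 436479 = -42312274260$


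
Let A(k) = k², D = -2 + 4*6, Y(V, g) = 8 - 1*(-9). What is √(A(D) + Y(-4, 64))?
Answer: √501 ≈ 22.383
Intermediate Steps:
Y(V, g) = 17 (Y(V, g) = 8 + 9 = 17)
D = 22 (D = -2 + 24 = 22)
√(A(D) + Y(-4, 64)) = √(22² + 17) = √(484 + 17) = √501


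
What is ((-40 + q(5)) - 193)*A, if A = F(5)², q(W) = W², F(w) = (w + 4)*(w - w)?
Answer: 0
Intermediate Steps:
F(w) = 0 (F(w) = (4 + w)*0 = 0)
A = 0 (A = 0² = 0)
((-40 + q(5)) - 193)*A = ((-40 + 5²) - 193)*0 = ((-40 + 25) - 193)*0 = (-15 - 193)*0 = -208*0 = 0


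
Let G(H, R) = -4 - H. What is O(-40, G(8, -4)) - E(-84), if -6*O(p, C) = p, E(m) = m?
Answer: 272/3 ≈ 90.667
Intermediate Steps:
O(p, C) = -p/6
O(-40, G(8, -4)) - E(-84) = -⅙*(-40) - 1*(-84) = 20/3 + 84 = 272/3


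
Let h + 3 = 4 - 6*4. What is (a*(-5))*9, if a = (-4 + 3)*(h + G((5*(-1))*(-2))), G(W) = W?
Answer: -585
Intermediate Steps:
h = -23 (h = -3 + (4 - 6*4) = -3 + (4 - 1*24) = -3 + (4 - 24) = -3 - 20 = -23)
a = 13 (a = (-4 + 3)*(-23 + (5*(-1))*(-2)) = -(-23 - 5*(-2)) = -(-23 + 10) = -1*(-13) = 13)
(a*(-5))*9 = (13*(-5))*9 = -65*9 = -585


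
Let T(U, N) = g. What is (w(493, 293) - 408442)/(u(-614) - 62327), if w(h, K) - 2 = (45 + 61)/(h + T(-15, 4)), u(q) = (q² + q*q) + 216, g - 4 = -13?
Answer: -98842427/167435202 ≈ -0.59033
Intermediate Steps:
g = -9 (g = 4 - 13 = -9)
T(U, N) = -9
u(q) = 216 + 2*q² (u(q) = (q² + q²) + 216 = 2*q² + 216 = 216 + 2*q²)
w(h, K) = 2 + 106/(-9 + h) (w(h, K) = 2 + (45 + 61)/(h - 9) = 2 + 106/(-9 + h))
(w(493, 293) - 408442)/(u(-614) - 62327) = (2*(44 + 493)/(-9 + 493) - 408442)/((216 + 2*(-614)²) - 62327) = (2*537/484 - 408442)/((216 + 2*376996) - 62327) = (2*(1/484)*537 - 408442)/((216 + 753992) - 62327) = (537/242 - 408442)/(754208 - 62327) = -98842427/242/691881 = -98842427/242*1/691881 = -98842427/167435202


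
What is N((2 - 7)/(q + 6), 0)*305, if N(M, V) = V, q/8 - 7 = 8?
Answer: 0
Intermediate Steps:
q = 120 (q = 56 + 8*8 = 56 + 64 = 120)
N((2 - 7)/(q + 6), 0)*305 = 0*305 = 0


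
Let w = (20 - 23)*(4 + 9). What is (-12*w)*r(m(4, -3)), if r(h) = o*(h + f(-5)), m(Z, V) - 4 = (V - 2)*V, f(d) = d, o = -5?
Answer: -32760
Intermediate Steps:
m(Z, V) = 4 + V*(-2 + V) (m(Z, V) = 4 + (V - 2)*V = 4 + (-2 + V)*V = 4 + V*(-2 + V))
r(h) = 25 - 5*h (r(h) = -5*(h - 5) = -5*(-5 + h) = 25 - 5*h)
w = -39 (w = -3*13 = -39)
(-12*w)*r(m(4, -3)) = (-12*(-39))*(25 - 5*(4 + (-3)² - 2*(-3))) = 468*(25 - 5*(4 + 9 + 6)) = 468*(25 - 5*19) = 468*(25 - 95) = 468*(-70) = -32760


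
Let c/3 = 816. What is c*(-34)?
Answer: -83232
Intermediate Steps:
c = 2448 (c = 3*816 = 2448)
c*(-34) = 2448*(-34) = -83232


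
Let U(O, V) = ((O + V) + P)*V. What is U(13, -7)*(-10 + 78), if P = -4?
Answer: -952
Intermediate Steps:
U(O, V) = V*(-4 + O + V) (U(O, V) = ((O + V) - 4)*V = (-4 + O + V)*V = V*(-4 + O + V))
U(13, -7)*(-10 + 78) = (-7*(-4 + 13 - 7))*(-10 + 78) = -7*2*68 = -14*68 = -952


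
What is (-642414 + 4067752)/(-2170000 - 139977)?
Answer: -3425338/2309977 ≈ -1.4828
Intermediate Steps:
(-642414 + 4067752)/(-2170000 - 139977) = 3425338/(-2309977) = 3425338*(-1/2309977) = -3425338/2309977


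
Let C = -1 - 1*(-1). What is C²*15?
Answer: 0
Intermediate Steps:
C = 0 (C = -1 + 1 = 0)
C²*15 = 0²*15 = 0*15 = 0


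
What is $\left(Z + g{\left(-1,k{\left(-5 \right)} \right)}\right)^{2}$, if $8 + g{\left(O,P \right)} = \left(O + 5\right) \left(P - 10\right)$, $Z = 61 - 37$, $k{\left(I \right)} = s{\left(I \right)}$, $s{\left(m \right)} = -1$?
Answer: $784$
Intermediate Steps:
$k{\left(I \right)} = -1$
$Z = 24$
$g{\left(O,P \right)} = -8 + \left(-10 + P\right) \left(5 + O\right)$ ($g{\left(O,P \right)} = -8 + \left(O + 5\right) \left(P - 10\right) = -8 + \left(5 + O\right) \left(-10 + P\right) = -8 + \left(-10 + P\right) \left(5 + O\right)$)
$\left(Z + g{\left(-1,k{\left(-5 \right)} \right)}\right)^{2} = \left(24 - 52\right)^{2} = \left(-28\right)^{2} = 784$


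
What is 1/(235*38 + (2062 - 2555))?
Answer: 1/8437 ≈ 0.00011853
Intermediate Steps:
1/(235*38 + (2062 - 2555)) = 1/(8930 - 493) = 1/8437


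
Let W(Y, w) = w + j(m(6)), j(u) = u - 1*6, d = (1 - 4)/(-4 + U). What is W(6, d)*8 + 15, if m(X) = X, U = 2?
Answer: 27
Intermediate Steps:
d = 3/2 (d = (1 - 4)/(-4 + 2) = -3/(-2) = -3*(-½) = 3/2 ≈ 1.5000)
j(u) = -6 + u (j(u) = u - 6 = -6 + u)
W(Y, w) = w (W(Y, w) = w + (-6 + 6) = w + 0 = w)
W(6, d)*8 + 15 = (3/2)*8 + 15 = 12 + 15 = 27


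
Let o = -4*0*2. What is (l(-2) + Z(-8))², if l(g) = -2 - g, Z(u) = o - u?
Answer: 64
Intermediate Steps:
o = 0 (o = 0*2 = 0)
Z(u) = -u (Z(u) = 0 - u = -u)
(l(-2) + Z(-8))² = ((-2 - 1*(-2)) - 1*(-8))² = ((-2 + 2) + 8)² = (0 + 8)² = 8² = 64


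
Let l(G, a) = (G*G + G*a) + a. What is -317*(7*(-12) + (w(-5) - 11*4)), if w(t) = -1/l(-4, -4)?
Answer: 1136445/28 ≈ 40587.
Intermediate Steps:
l(G, a) = a + G² + G*a (l(G, a) = (G² + G*a) + a = a + G² + G*a)
w(t) = -1/28 (w(t) = -1/(-4 + (-4)² - 4*(-4)) = -1/(-4 + 16 + 16) = -1/28)
-317*(7*(-12) + (w(-5) - 11*4)) = -317*(7*(-12) + (-1/28 - 11*4)) = -317*(-84 + (-1/28 - 44)) = -317*(-84 - 1233/28) = -317*(-3585/28) = 1136445/28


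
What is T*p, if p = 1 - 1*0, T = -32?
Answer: -32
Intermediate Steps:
p = 1 (p = 1 + 0 = 1)
T*p = -32*1 = -32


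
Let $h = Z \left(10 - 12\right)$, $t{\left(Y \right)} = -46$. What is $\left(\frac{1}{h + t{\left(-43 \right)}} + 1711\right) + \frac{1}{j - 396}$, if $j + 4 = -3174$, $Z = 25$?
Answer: $\frac{293523637}{171552} \approx 1711.0$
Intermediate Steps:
$j = -3178$ ($j = -4 - 3174 = -3178$)
$h = -50$ ($h = 25 \left(10 - 12\right) = 25 \left(-2\right) = -50$)
$\left(\frac{1}{h + t{\left(-43 \right)}} + 1711\right) + \frac{1}{j - 396} = \left(\frac{1}{-50 - 46} + 1711\right) + \frac{1}{-3178 - 396} = \left(\frac{1}{-96} + 1711\right) + \frac{1}{-3574} = \left(- \frac{1}{96} + 1711\right) - \frac{1}{3574} = \frac{164255}{96} - \frac{1}{3574} = \frac{293523637}{171552}$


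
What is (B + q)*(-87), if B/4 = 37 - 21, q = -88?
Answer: 2088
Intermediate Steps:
B = 64 (B = 4*(37 - 21) = 4*16 = 64)
(B + q)*(-87) = (64 - 88)*(-87) = -24*(-87) = 2088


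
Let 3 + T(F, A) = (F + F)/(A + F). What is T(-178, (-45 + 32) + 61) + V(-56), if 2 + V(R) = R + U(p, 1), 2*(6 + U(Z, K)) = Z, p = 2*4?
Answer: -3917/65 ≈ -60.262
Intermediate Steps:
p = 8
U(Z, K) = -6 + Z/2
V(R) = -4 + R (V(R) = -2 + (R + (-6 + (1/2)*8)) = -2 + (R + (-6 + 4)) = -2 + (R - 2) = -2 + (-2 + R) = -4 + R)
T(F, A) = -3 + 2*F/(A + F) (T(F, A) = -3 + (F + F)/(A + F) = -3 + (2*F)/(A + F) = -3 + 2*F/(A + F))
T(-178, (-45 + 32) + 61) + V(-56) = (-1*(-178) - 3*((-45 + 32) + 61))/(((-45 + 32) + 61) - 178) + (-4 - 56) = (178 - 3*(-13 + 61))/((-13 + 61) - 178) - 60 = (178 - 3*48)/(48 - 178) - 60 = (178 - 144)/(-130) - 60 = -1/130*34 - 60 = -17/65 - 60 = -3917/65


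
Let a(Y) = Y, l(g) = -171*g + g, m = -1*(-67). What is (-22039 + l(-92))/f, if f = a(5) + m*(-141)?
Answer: 6399/9442 ≈ 0.67772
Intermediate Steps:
m = 67
l(g) = -170*g
f = -9442 (f = 5 + 67*(-141) = 5 - 9447 = -9442)
(-22039 + l(-92))/f = (-22039 - 170*(-92))/(-9442) = (-22039 + 15640)*(-1/9442) = -6399*(-1/9442) = 6399/9442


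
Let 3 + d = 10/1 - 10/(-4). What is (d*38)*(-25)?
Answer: -9025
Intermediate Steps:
d = 19/2 (d = -3 + (10/1 - 10/(-4)) = -3 + (10*1 - 10*(-¼)) = -3 + (10 + 5/2) = -3 + 25/2 = 19/2 ≈ 9.5000)
(d*38)*(-25) = ((19/2)*38)*(-25) = 361*(-25) = -9025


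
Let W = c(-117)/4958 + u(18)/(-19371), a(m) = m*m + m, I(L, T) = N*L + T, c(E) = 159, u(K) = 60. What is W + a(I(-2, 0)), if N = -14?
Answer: 25996137975/32013806 ≈ 812.03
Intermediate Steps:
I(L, T) = T - 14*L (I(L, T) = -14*L + T = T - 14*L)
a(m) = m + m**2 (a(m) = m**2 + m = m + m**2)
W = 927503/32013806 (W = 159/4958 + 60/(-19371) = 159*(1/4958) + 60*(-1/19371) = 159/4958 - 20/6457 = 927503/32013806 ≈ 0.028972)
W + a(I(-2, 0)) = 927503/32013806 + (0 - 14*(-2))*(1 + (0 - 14*(-2))) = 927503/32013806 + (0 + 28)*(1 + (0 + 28)) = 927503/32013806 + 28*(1 + 28) = 927503/32013806 + 28*29 = 927503/32013806 + 812 = 25996137975/32013806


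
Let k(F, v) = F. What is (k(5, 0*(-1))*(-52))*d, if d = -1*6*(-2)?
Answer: -3120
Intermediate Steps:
d = 12 (d = -6*(-2) = 12)
(k(5, 0*(-1))*(-52))*d = (5*(-52))*12 = -260*12 = -3120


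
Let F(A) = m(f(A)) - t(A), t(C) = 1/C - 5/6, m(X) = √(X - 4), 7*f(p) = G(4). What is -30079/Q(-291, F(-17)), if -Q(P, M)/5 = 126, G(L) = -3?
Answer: 4297/90 ≈ 47.744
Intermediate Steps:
f(p) = -3/7 (f(p) = (⅐)*(-3) = -3/7)
m(X) = √(-4 + X)
t(C) = -⅚ + 1/C (t(C) = 1/C - 5*⅙ = 1/C - ⅚ = -⅚ + 1/C)
F(A) = ⅚ - 1/A + I*√217/7 (F(A) = √(-4 - 3/7) - (-⅚ + 1/A) = √(-31/7) + (⅚ - 1/A) = I*√217/7 + (⅚ - 1/A) = ⅚ - 1/A + I*√217/7)
Q(P, M) = -630 (Q(P, M) = -5*126 = -630)
-30079/Q(-291, F(-17)) = -30079/(-630) = -30079*(-1/630) = 4297/90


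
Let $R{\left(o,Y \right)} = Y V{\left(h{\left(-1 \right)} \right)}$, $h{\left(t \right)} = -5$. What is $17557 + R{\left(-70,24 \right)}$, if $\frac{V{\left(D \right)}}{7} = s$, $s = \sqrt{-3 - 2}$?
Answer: $17557 + 168 i \sqrt{5} \approx 17557.0 + 375.66 i$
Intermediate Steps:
$s = i \sqrt{5}$ ($s = \sqrt{-5} = i \sqrt{5} \approx 2.2361 i$)
$V{\left(D \right)} = 7 i \sqrt{5}$
$R{\left(o,Y \right)} = 7 i Y \sqrt{5}$ ($R{\left(o,Y \right)} = Y 7 i \sqrt{5} = 7 i Y \sqrt{5}$)
$17557 + R{\left(-70,24 \right)} = 17557 + 7 i 24 \sqrt{5} = 17557 + 168 i \sqrt{5}$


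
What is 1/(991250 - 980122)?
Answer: 1/11128 ≈ 8.9863e-5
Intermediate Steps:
1/(991250 - 980122) = 1/11128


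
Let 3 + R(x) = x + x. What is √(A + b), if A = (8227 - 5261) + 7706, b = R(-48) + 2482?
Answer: √13055 ≈ 114.26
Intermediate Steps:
R(x) = -3 + 2*x (R(x) = -3 + (x + x) = -3 + 2*x)
b = 2383 (b = (-3 + 2*(-48)) + 2482 = (-3 - 96) + 2482 = -99 + 2482 = 2383)
A = 10672 (A = 2966 + 7706 = 10672)
√(A + b) = √(10672 + 2383) = √13055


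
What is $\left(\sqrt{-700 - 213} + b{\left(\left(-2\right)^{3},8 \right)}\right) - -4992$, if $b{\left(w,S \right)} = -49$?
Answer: $4943 + i \sqrt{913} \approx 4943.0 + 30.216 i$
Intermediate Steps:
$\left(\sqrt{-700 - 213} + b{\left(\left(-2\right)^{3},8 \right)}\right) - -4992 = \left(\sqrt{-700 - 213} - 49\right) - -4992 = \left(\sqrt{-913} - 49\right) + 4992 = \left(i \sqrt{913} - 49\right) + 4992 = \left(-49 + i \sqrt{913}\right) + 4992 = 4943 + i \sqrt{913}$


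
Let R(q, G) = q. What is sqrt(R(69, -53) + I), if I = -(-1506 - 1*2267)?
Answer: sqrt(3842) ≈ 61.984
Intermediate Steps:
I = 3773 (I = -(-1506 - 2267) = -1*(-3773) = 3773)
sqrt(R(69, -53) + I) = sqrt(69 + 3773) = sqrt(3842)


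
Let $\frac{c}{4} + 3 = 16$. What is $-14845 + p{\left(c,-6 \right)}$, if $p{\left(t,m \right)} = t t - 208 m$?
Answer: $-10893$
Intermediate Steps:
$c = 52$ ($c = -12 + 4 \cdot 16 = -12 + 64 = 52$)
$p{\left(t,m \right)} = t^{2} - 208 m$
$-14845 + p{\left(c,-6 \right)} = -14845 - \left(-1248 - 52^{2}\right) = -14845 + \left(2704 + 1248\right) = -14845 + 3952 = -10893$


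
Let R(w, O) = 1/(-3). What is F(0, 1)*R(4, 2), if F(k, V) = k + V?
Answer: -⅓ ≈ -0.33333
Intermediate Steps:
R(w, O) = -⅓
F(k, V) = V + k
F(0, 1)*R(4, 2) = (1 + 0)*(-⅓) = 1*(-⅓) = -⅓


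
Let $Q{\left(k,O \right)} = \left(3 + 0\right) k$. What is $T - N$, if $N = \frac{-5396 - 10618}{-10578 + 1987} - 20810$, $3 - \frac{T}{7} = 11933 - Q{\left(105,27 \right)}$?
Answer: $- \frac{519728559}{8591} \approx -60497.0$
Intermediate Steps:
$Q{\left(k,O \right)} = 3 k$
$T = -81305$ ($T = 21 - 7 \left(11933 - 3 \cdot 105\right) = 21 - 7 \left(11933 - 315\right) = 21 - 81326 = -81305$)
$N = - \frac{178762696}{8591}$ ($N = - \frac{16014}{-8591} - 20810 = \left(-16014\right) \left(- \frac{1}{8591}\right) - 20810 = \frac{16014}{8591} - 20810 = - \frac{178762696}{8591} \approx -20808.0$)
$T - N = -81305 - - \frac{178762696}{8591} = -81305 + \frac{178762696}{8591} = - \frac{519728559}{8591}$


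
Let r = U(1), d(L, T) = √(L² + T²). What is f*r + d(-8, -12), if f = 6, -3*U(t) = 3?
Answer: -6 + 4*√13 ≈ 8.4222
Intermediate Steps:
U(t) = -1 (U(t) = -⅓*3 = -1)
r = -1
f*r + d(-8, -12) = 6*(-1) + √((-8)² + (-12)²) = -6 + √(64 + 144) = -6 + √208 = -6 + 4*√13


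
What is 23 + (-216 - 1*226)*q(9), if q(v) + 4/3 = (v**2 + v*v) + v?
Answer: -224909/3 ≈ -74970.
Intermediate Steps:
q(v) = -4/3 + v + 2*v**2 (q(v) = -4/3 + ((v**2 + v*v) + v) = -4/3 + ((v**2 + v**2) + v) = -4/3 + (2*v**2 + v) = -4/3 + (v + 2*v**2) = -4/3 + v + 2*v**2)
23 + (-216 - 1*226)*q(9) = 23 + (-216 - 1*226)*(-4/3 + 9 + 2*9**2) = 23 + (-216 - 226)*(-4/3 + 9 + 2*81) = 23 - 442*(-4/3 + 9 + 162) = 23 - 442*509/3 = 23 - 224978/3 = -224909/3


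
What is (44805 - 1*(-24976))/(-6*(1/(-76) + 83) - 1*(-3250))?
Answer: 2651678/104579 ≈ 25.356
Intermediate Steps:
(44805 - 1*(-24976))/(-6*(1/(-76) + 83) - 1*(-3250)) = (44805 + 24976)/(-6*(-1/76 + 83) + 3250) = 69781/(-6*6307/76 + 3250) = 69781/(-18921/38 + 3250) = 69781/(104579/38) = 69781*(38/104579) = 2651678/104579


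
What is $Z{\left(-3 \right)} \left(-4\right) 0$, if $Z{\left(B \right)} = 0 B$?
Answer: $0$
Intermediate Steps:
$Z{\left(B \right)} = 0$
$Z{\left(-3 \right)} \left(-4\right) 0 = 0 \left(-4\right) 0 = 0 \cdot 0 = 0$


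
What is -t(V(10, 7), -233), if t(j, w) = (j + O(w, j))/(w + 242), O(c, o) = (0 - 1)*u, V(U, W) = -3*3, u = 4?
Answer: 13/9 ≈ 1.4444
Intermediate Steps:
V(U, W) = -9
O(c, o) = -4 (O(c, o) = (0 - 1)*4 = -1*4 = -4)
t(j, w) = (-4 + j)/(242 + w) (t(j, w) = (j - 4)/(w + 242) = (-4 + j)/(242 + w))
-t(V(10, 7), -233) = -(-4 - 9)/(242 - 233) = -(-13)/9 = -1*(-13/9) = 13/9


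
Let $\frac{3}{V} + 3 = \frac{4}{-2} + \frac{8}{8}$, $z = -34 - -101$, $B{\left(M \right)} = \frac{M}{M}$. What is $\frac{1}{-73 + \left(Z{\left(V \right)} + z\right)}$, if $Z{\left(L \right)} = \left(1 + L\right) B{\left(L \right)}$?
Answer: $- \frac{4}{23} \approx -0.17391$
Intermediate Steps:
$B{\left(M \right)} = 1$
$z = 67$ ($z = -34 + 101 = 67$)
$V = - \frac{3}{4}$ ($V = \frac{3}{-3 + \left(\frac{4}{-2} + \frac{8}{8}\right)} = \frac{3}{-3 + \left(4 \left(- \frac{1}{2}\right) + 8 \cdot \frac{1}{8}\right)} = \frac{3}{-3 + \left(-2 + 1\right)} = \frac{3}{-3 - 1} = \frac{3}{-4} = 3 \left(- \frac{1}{4}\right) = - \frac{3}{4} \approx -0.75$)
$Z{\left(L \right)} = 1 + L$ ($Z{\left(L \right)} = \left(1 + L\right) 1 = 1 + L$)
$\frac{1}{-73 + \left(Z{\left(V \right)} + z\right)} = \frac{1}{-73 + \left(\left(1 - \frac{3}{4}\right) + 67\right)} = \frac{1}{-73 + \left(\frac{1}{4} + 67\right)} = \frac{1}{-73 + \frac{269}{4}} = \frac{1}{- \frac{23}{4}} = - \frac{4}{23}$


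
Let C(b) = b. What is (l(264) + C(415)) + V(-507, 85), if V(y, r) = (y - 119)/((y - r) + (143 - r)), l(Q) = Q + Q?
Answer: 252094/267 ≈ 944.17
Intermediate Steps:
l(Q) = 2*Q
V(y, r) = (-119 + y)/(143 + y - 2*r)
(l(264) + C(415)) + V(-507, 85) = (2*264 + 415) + (-119 - 507)/(143 - 507 - 2*85) = (528 + 415) - 626/(143 - 507 - 170) = 943 - 626/(-534) = 943 - 1/534*(-626) = 943 + 313/267 = 252094/267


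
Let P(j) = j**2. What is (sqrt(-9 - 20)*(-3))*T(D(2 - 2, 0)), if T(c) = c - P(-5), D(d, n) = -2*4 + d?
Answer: 99*I*sqrt(29) ≈ 533.13*I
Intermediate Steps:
D(d, n) = -8 + d
T(c) = -25 + c (T(c) = c - 1*(-5)**2 = c - 1*25 = c - 25 = -25 + c)
(sqrt(-9 - 20)*(-3))*T(D(2 - 2, 0)) = (sqrt(-9 - 20)*(-3))*(-25 + (-8 + (2 - 2))) = (sqrt(-29)*(-3))*(-25 + (-8 + 0)) = ((I*sqrt(29))*(-3))*(-25 - 8) = -3*I*sqrt(29)*(-33) = 99*I*sqrt(29)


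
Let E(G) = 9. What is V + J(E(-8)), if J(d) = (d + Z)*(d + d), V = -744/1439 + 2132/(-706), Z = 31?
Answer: 363939634/507967 ≈ 716.46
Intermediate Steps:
V = -1796606/507967 (V = -744*1/1439 + 2132*(-1/706) = -744/1439 - 1066/353 = -1796606/507967 ≈ -3.5369)
J(d) = 2*d*(31 + d) (J(d) = (d + 31)*(d + d) = (31 + d)*(2*d) = 2*d*(31 + d))
V + J(E(-8)) = -1796606/507967 + 2*9*(31 + 9) = -1796606/507967 + 2*9*40 = -1796606/507967 + 720 = 363939634/507967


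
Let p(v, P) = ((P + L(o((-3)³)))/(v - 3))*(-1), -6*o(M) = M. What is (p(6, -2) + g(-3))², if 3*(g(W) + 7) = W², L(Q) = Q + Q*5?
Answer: 1369/9 ≈ 152.11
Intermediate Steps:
o(M) = -M/6
L(Q) = 6*Q (L(Q) = Q + 5*Q = 6*Q)
g(W) = -7 + W²/3
p(v, P) = -(27 + P)/(-3 + v) (p(v, P) = ((P + 6*(-⅙*(-3)³))/(v - 3))*(-1) = ((P + 6*(-⅙*(-27)))/(-3 + v))*(-1) = ((P + 6*(9/2))/(-3 + v))*(-1) = ((P + 27)/(-3 + v))*(-1) = ((27 + P)/(-3 + v))*(-1) = -(27 + P)/(-3 + v))
(p(6, -2) + g(-3))² = ((-27 - 1*(-2))/(-3 + 6) + (-7 + (⅓)*(-3)²))² = ((-27 + 2)/3 + (-7 + (⅓)*9))² = ((⅓)*(-25) + (-7 + 3))² = (-25/3 - 4)² = (-37/3)² = 1369/9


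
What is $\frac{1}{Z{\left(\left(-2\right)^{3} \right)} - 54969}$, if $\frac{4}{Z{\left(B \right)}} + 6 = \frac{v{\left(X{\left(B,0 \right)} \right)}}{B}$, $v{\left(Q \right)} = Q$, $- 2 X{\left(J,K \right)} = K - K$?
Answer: $- \frac{3}{164909} \approx -1.8192 \cdot 10^{-5}$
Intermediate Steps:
$X{\left(J,K \right)} = 0$ ($X{\left(J,K \right)} = - \frac{K - K}{2} = \left(- \frac{1}{2}\right) 0 = 0$)
$Z{\left(B \right)} = - \frac{2}{3}$ ($Z{\left(B \right)} = \frac{4}{-6 + \frac{0}{B}} = \frac{4}{-6 + 0} = \frac{4}{-6} = 4 \left(- \frac{1}{6}\right) = - \frac{2}{3}$)
$\frac{1}{Z{\left(\left(-2\right)^{3} \right)} - 54969} = \frac{1}{- \frac{2}{3} - 54969} = \frac{1}{- \frac{164909}{3}} = - \frac{3}{164909}$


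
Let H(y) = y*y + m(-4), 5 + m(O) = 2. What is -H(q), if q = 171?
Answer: -29238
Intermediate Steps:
m(O) = -3 (m(O) = -5 + 2 = -3)
H(y) = -3 + y² (H(y) = y*y - 3 = y² - 3 = -3 + y²)
-H(q) = -(-3 + 171²) = -(-3 + 29241) = -1*29238 = -29238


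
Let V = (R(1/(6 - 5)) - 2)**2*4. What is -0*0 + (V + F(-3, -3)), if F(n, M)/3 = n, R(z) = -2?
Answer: 55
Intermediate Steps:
F(n, M) = 3*n
V = 64 (V = (-2 - 2)**2*4 = (-4)**2*4 = 16*4 = 64)
-0*0 + (V + F(-3, -3)) = -0*0 + (64 + 3*(-3)) = -19*0 + (64 - 9) = 0 + 55 = 55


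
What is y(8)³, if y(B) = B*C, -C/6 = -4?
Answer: 7077888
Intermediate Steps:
C = 24 (C = -6*(-4) = 24)
y(B) = 24*B (y(B) = B*24 = 24*B)
y(8)³ = (24*8)³ = 192³ = 7077888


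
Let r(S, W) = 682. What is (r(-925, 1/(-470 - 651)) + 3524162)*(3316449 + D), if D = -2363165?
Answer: 3360177387696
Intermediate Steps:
(r(-925, 1/(-470 - 651)) + 3524162)*(3316449 + D) = (682 + 3524162)*(3316449 - 2363165) = 3524844*953284 = 3360177387696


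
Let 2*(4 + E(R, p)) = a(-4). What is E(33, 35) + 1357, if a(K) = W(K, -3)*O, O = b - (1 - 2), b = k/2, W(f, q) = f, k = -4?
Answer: 1355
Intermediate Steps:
b = -2 (b = -4/2 = -4*½ = -2)
O = -1 (O = -2 - (1 - 2) = -2 - 1*(-1) = -2 + 1 = -1)
a(K) = -K (a(K) = K*(-1) = -K)
E(R, p) = -2 (E(R, p) = -4 + (-1*(-4))/2 = -4 + (½)*4 = -4 + 2 = -2)
E(33, 35) + 1357 = -2 + 1357 = 1355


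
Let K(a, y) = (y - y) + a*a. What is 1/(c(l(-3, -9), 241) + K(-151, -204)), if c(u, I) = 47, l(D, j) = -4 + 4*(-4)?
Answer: 1/22848 ≈ 4.3768e-5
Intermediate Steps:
l(D, j) = -20 (l(D, j) = -4 - 16 = -20)
K(a, y) = a² (K(a, y) = 0 + a² = a²)
1/(c(l(-3, -9), 241) + K(-151, -204)) = 1/(47 + (-151)²) = 1/(47 + 22801) = 1/22848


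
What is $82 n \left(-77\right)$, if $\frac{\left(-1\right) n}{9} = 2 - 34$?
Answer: $-1818432$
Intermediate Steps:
$n = 288$ ($n = - 9 \left(2 - 34\right) = \left(-9\right) \left(-32\right) = 288$)
$82 n \left(-77\right) = 82 \cdot 288 \left(-77\right) = 23616 \left(-77\right) = -1818432$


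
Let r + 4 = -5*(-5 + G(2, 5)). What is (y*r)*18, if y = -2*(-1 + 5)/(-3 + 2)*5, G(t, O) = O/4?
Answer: 10620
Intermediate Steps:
G(t, O) = O/4 (G(t, O) = O*(¼) = O/4)
y = 40 (y = -8/(-1)*5 = -8*(-1)*5 = -2*(-4)*5 = 8*5 = 40)
r = 59/4 (r = -4 - 5*(-5 + (¼)*5) = -4 - 5*(-5 + 5/4) = -4 - 5*(-15/4) = -4 + 75/4 = 59/4 ≈ 14.750)
(y*r)*18 = (40*(59/4))*18 = 590*18 = 10620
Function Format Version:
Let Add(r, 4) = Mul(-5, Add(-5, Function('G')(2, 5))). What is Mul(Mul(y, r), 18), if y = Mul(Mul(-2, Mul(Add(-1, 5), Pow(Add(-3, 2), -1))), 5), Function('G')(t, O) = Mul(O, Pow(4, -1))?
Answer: 10620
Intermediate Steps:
Function('G')(t, O) = Mul(Rational(1, 4), O) (Function('G')(t, O) = Mul(O, Rational(1, 4)) = Mul(Rational(1, 4), O))
y = 40 (y = Mul(Mul(-2, Mul(4, Pow(-1, -1))), 5) = Mul(Mul(-2, Mul(4, -1)), 5) = Mul(Mul(-2, -4), 5) = Mul(8, 5) = 40)
r = Rational(59, 4) (r = Add(-4, Mul(-5, Add(-5, Mul(Rational(1, 4), 5)))) = Add(-4, Mul(-5, Add(-5, Rational(5, 4)))) = Add(-4, Mul(-5, Rational(-15, 4))) = Add(-4, Rational(75, 4)) = Rational(59, 4) ≈ 14.750)
Mul(Mul(y, r), 18) = Mul(Mul(40, Rational(59, 4)), 18) = Mul(590, 18) = 10620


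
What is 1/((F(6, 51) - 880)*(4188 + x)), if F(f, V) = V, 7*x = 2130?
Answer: -7/26068734 ≈ -2.6852e-7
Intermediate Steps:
x = 2130/7 (x = (1/7)*2130 = 2130/7 ≈ 304.29)
1/((F(6, 51) - 880)*(4188 + x)) = 1/((51 - 880)*(4188 + 2130/7)) = 1/(-829*31446/7) = 1/(-26068734/7) = -7/26068734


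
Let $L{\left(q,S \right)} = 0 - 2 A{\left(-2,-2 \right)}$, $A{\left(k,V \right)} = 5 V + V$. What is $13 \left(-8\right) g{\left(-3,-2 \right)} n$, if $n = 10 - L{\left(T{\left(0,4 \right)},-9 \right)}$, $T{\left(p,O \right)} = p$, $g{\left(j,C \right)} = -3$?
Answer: $-4368$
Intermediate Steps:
$A{\left(k,V \right)} = 6 V$
$L{\left(q,S \right)} = 24$ ($L{\left(q,S \right)} = 0 - 2 \cdot 6 \left(-2\right) = 0 - -24 = 0 + 24 = 24$)
$n = -14$ ($n = 10 - 24 = -14$)
$13 \left(-8\right) g{\left(-3,-2 \right)} n = 13 \left(-8\right) \left(-3\right) \left(-14\right) = \left(-104\right) \left(-3\right) \left(-14\right) = 312 \left(-14\right) = -4368$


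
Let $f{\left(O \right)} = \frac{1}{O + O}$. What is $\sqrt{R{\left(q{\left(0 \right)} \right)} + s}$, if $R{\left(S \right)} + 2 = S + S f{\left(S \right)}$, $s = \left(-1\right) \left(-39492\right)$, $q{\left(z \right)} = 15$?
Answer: $\frac{3 \sqrt{17558}}{2} \approx 198.76$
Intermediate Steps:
$f{\left(O \right)} = \frac{1}{2 O}$
$s = 39492$
$R{\left(S \right)} = - \frac{3}{2} + S$ ($R{\left(S \right)} = -2 + \left(S + S \frac{1}{2 S}\right) = -2 + \left(S + \frac{1}{2}\right) = -2 + \left(\frac{1}{2} + S\right) = - \frac{3}{2} + S$)
$\sqrt{R{\left(q{\left(0 \right)} \right)} + s} = \sqrt{\left(- \frac{3}{2} + 15\right) + 39492} = \sqrt{\frac{27}{2} + 39492} = \sqrt{\frac{79011}{2}} = \frac{3 \sqrt{17558}}{2}$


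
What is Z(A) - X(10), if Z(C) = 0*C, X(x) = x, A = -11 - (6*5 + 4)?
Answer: -10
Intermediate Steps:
A = -45 (A = -11 - (30 + 4) = -11 - 1*34 = -11 - 34 = -45)
Z(C) = 0
Z(A) - X(10) = 0 - 1*10 = 0 - 10 = -10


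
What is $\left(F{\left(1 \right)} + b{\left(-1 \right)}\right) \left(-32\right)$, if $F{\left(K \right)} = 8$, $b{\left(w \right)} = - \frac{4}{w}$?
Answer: $-384$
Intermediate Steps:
$\left(F{\left(1 \right)} + b{\left(-1 \right)}\right) \left(-32\right) = \left(8 - \frac{4}{-1}\right) \left(-32\right) = \left(8 - -4\right) \left(-32\right) = \left(8 + 4\right) \left(-32\right) = 12 \left(-32\right) = -384$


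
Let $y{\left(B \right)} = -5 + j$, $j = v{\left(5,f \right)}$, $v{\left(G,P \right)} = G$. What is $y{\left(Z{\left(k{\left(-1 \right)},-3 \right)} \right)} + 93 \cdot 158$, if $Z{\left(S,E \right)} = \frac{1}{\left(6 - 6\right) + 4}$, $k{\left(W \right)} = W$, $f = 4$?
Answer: $14694$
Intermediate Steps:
$j = 5$
$Z{\left(S,E \right)} = \frac{1}{4}$ ($Z{\left(S,E \right)} = \frac{1}{\left(6 - 6\right) + 4} = \frac{1}{0 + 4} = \frac{1}{4}$)
$y{\left(B \right)} = 0$ ($y{\left(B \right)} = -5 + 5 = 0$)
$y{\left(Z{\left(k{\left(-1 \right)},-3 \right)} \right)} + 93 \cdot 158 = 0 + 93 \cdot 158 = 0 + 14694 = 14694$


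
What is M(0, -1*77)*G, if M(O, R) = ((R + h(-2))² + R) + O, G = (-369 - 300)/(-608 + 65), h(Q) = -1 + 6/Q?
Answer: 1445932/181 ≈ 7988.6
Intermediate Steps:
G = 223/181 (G = -669/(-543) = -669*(-1/543) = 223/181 ≈ 1.2320)
M(O, R) = O + R + (-4 + R)² (M(O, R) = ((R + (6 - 1*(-2))/(-2))² + R) + O = ((R - (6 + 2)/2)² + R) + O = ((R - ½*8)² + R) + O = ((R - 4)² + R) + O = ((-4 + R)² + R) + O = (R + (-4 + R)²) + O = O + R + (-4 + R)²)
M(0, -1*77)*G = (0 - 1*77 + (-4 - 1*77)²)*(223/181) = (0 - 77 + (-4 - 77)²)*(223/181) = (0 - 77 + (-81)²)*(223/181) = (0 - 77 + 6561)*(223/181) = 6484*(223/181) = 1445932/181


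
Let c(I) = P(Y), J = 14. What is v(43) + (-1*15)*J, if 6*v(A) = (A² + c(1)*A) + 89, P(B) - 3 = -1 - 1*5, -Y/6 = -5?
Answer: 183/2 ≈ 91.500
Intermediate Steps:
Y = 30 (Y = -6*(-5) = 30)
P(B) = -3 (P(B) = 3 + (-1 - 1*5) = 3 + (-1 - 5) = 3 - 6 = -3)
c(I) = -3
v(A) = 89/6 - A/2 + A²/6 (v(A) = ((A² - 3*A) + 89)/6 = (89 + A² - 3*A)/6 = 89/6 - A/2 + A²/6)
v(43) + (-1*15)*J = (89/6 - ½*43 + (⅙)*43²) - 1*15*14 = (89/6 - 43/2 + (⅙)*1849) - 15*14 = (89/6 - 43/2 + 1849/6) - 210 = 603/2 - 210 = 183/2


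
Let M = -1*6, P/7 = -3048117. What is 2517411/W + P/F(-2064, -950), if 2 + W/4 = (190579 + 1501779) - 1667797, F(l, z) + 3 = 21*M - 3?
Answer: 43674501032/270149 ≈ 1.6167e+5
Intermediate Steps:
P = -21336819 (P = 7*(-3048117) = -21336819)
M = -6
F(l, z) = -132 (F(l, z) = -3 + (21*(-6) - 3) = -3 + (-126 - 3) = -3 - 129 = -132)
W = 98236 (W = -8 + 4*((190579 + 1501779) - 1667797) = -8 + 4*(1692358 - 1667797) = -8 + 4*24561 = -8 + 98244 = 98236)
2517411/W + P/F(-2064, -950) = 2517411/98236 - 21336819/(-132) = 2517411*(1/98236) - 21336819*(-1/132) = 2517411/98236 + 7112273/44 = 43674501032/270149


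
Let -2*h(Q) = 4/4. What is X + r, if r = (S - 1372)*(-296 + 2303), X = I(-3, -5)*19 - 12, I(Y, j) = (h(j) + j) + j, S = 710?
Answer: -2657691/2 ≈ -1.3288e+6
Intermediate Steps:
h(Q) = -½ (h(Q) = -2/4 = -½*1 = -½)
I(Y, j) = -½ + 2*j (I(Y, j) = (-½ + j) + j = -½ + 2*j)
X = -423/2 (X = (-½ + 2*(-5))*19 - 12 = (-½ - 10)*19 - 12 = -21/2*19 - 12 = -399/2 - 12 = -423/2 ≈ -211.50)
r = -1328634 (r = (710 - 1372)*(-296 + 2303) = -662*2007 = -1328634)
X + r = -423/2 - 1328634 = -2657691/2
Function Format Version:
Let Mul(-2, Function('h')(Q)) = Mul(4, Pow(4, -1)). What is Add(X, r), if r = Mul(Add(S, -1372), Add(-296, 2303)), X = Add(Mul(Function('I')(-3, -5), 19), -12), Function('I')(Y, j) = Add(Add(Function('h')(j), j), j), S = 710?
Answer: Rational(-2657691, 2) ≈ -1.3288e+6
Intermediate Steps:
Function('h')(Q) = Rational(-1, 2) (Function('h')(Q) = Mul(Rational(-1, 2), Mul(4, Pow(4, -1))) = Mul(Rational(-1, 2), Mul(4, Rational(1, 4))) = Mul(Rational(-1, 2), 1) = Rational(-1, 2))
Function('I')(Y, j) = Add(Rational(-1, 2), Mul(2, j)) (Function('I')(Y, j) = Add(Add(Rational(-1, 2), j), j) = Add(Rational(-1, 2), Mul(2, j)))
X = Rational(-423, 2) (X = Add(Mul(Add(Rational(-1, 2), Mul(2, -5)), 19), -12) = Add(Mul(Add(Rational(-1, 2), -10), 19), -12) = Add(Mul(Rational(-21, 2), 19), -12) = Add(Rational(-399, 2), -12) = Rational(-423, 2) ≈ -211.50)
r = -1328634 (r = Mul(Add(710, -1372), Add(-296, 2303)) = Mul(-662, 2007) = -1328634)
Add(X, r) = Add(Rational(-423, 2), -1328634) = Rational(-2657691, 2)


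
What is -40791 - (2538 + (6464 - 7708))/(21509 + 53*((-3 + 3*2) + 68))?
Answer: -515435723/12636 ≈ -40791.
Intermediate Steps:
-40791 - (2538 + (6464 - 7708))/(21509 + 53*((-3 + 3*2) + 68)) = -40791 - (2538 - 1244)/(21509 + 53*((-3 + 6) + 68)) = -40791 - 1294/(21509 + 53*(3 + 68)) = -40791 - 1294/(21509 + 53*71) = -40791 - 1294/(21509 + 3763) = -40791 - 1294/25272 = -40791 - 1*647/12636 = -40791 - 647/12636 = -515435723/12636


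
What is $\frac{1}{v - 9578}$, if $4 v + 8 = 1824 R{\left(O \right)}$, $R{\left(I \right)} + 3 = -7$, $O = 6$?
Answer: $- \frac{1}{14140} \approx -7.0721 \cdot 10^{-5}$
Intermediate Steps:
$R{\left(I \right)} = -10$ ($R{\left(I \right)} = -3 - 7 = -10$)
$v = -4562$ ($v = -2 + \frac{1824 \left(-10\right)}{4} = -2 + \frac{1}{4} \left(-18240\right) = -2 - 4560 = -4562$)
$\frac{1}{v - 9578} = \frac{1}{-4562 - 9578} = \frac{1}{-14140} = - \frac{1}{14140}$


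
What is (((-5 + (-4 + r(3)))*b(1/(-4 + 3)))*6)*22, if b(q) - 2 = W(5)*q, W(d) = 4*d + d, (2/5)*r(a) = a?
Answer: 4554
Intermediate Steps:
r(a) = 5*a/2
W(d) = 5*d
b(q) = 2 + 25*q (b(q) = 2 + (5*5)*q = 2 + 25*q)
(((-5 + (-4 + r(3)))*b(1/(-4 + 3)))*6)*22 = (((-5 + (-4 + (5/2)*3))*(2 + 25/(-4 + 3)))*6)*22 = (((-5 + (-4 + 15/2))*(2 + 25/(-1)))*6)*22 = (((-5 + 7/2)*(2 + 25*(-1)))*6)*22 = (-3*(2 - 25)/2*6)*22 = (-3/2*(-23)*6)*22 = ((69/2)*6)*22 = 207*22 = 4554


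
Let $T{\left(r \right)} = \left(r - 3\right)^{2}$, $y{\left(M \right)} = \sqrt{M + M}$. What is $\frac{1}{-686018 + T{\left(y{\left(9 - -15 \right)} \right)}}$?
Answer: $- \frac{685961}{470542491793} + \frac{24 \sqrt{3}}{470542491793} \approx -1.4577 \cdot 10^{-6}$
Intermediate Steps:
$y{\left(M \right)} = \sqrt{2} \sqrt{M}$ ($y{\left(M \right)} = \sqrt{2 M} = \sqrt{2} \sqrt{M}$)
$T{\left(r \right)} = \left(-3 + r\right)^{2}$
$\frac{1}{-686018 + T{\left(y{\left(9 - -15 \right)} \right)}} = \frac{1}{-686018 + \left(-3 + \sqrt{2} \sqrt{9 - -15}\right)^{2}} = \frac{1}{-686018 + \left(-3 + \sqrt{2} \sqrt{9 + 15}\right)^{2}} = \frac{1}{-686018 + \left(-3 + \sqrt{2} \sqrt{24}\right)^{2}} = \frac{1}{-686018 + \left(-3 + \sqrt{2} \cdot 2 \sqrt{6}\right)^{2}} = \frac{1}{-686018 + \left(-3 + 4 \sqrt{3}\right)^{2}}$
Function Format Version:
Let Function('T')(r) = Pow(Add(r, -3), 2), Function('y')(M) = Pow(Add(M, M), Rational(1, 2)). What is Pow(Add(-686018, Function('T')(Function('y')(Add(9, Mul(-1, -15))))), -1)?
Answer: Add(Rational(-685961, 470542491793), Mul(Rational(24, 470542491793), Pow(3, Rational(1, 2)))) ≈ -1.4577e-6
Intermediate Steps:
Function('y')(M) = Mul(Pow(2, Rational(1, 2)), Pow(M, Rational(1, 2))) (Function('y')(M) = Pow(Mul(2, M), Rational(1, 2)) = Mul(Pow(2, Rational(1, 2)), Pow(M, Rational(1, 2))))
Function('T')(r) = Pow(Add(-3, r), 2)
Pow(Add(-686018, Function('T')(Function('y')(Add(9, Mul(-1, -15))))), -1) = Pow(Add(-686018, Pow(Add(-3, Mul(Pow(2, Rational(1, 2)), Pow(Add(9, Mul(-1, -15)), Rational(1, 2)))), 2)), -1) = Pow(Add(-686018, Pow(Add(-3, Mul(Pow(2, Rational(1, 2)), Pow(Add(9, 15), Rational(1, 2)))), 2)), -1) = Pow(Add(-686018, Pow(Add(-3, Mul(Pow(2, Rational(1, 2)), Pow(24, Rational(1, 2)))), 2)), -1) = Pow(Add(-686018, Pow(Add(-3, Mul(Pow(2, Rational(1, 2)), Mul(2, Pow(6, Rational(1, 2))))), 2)), -1) = Pow(Add(-686018, Pow(Add(-3, Mul(4, Pow(3, Rational(1, 2)))), 2)), -1)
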